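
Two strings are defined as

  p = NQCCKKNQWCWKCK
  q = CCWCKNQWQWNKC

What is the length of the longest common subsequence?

Pick C at p[3]=q[2], C at p[4]=q[4], K at p[6]=q[5], N at p[7]=q[6], Q at p[8]=q[7], W at p[9]=q[8], W at p[11]=q[10], K at p[12]=q[12], C at p[13]=q[13]; all 9 characters appear in both, in order, and the DP table's final entry dp[14][13] is also 9, so no common subsequence is longer.

9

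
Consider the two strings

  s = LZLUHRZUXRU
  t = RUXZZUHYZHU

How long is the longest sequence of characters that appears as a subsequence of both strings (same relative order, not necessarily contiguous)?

One common subsequence of length 5: Z [2,5] → U [4,6] → H [5,7] → Z [7,9] → U [11,11], and the DP table's final entry dp[11][11] is also 5, so no common subsequence is longer.

5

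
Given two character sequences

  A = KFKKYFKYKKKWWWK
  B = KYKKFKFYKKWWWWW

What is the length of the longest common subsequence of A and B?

One common subsequence of length 11: K [1,1], K [3,3], K [4,4], F [6,5], K [7,6], Y [8,8], K [9,9], K [10,10], W [12,13], W [13,14], W [14,15], and the DP table's final entry dp[15][15] is also 11, so no common subsequence is longer.

11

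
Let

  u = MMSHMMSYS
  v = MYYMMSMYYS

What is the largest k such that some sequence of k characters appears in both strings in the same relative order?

6

One common subsequence of length 6: M [1,4]; then M [2,5]; then S [3,6]; then M [5,7]; then Y [8,9]; then S [9,10]. dp[9][10] = 6 confirms this is the maximum.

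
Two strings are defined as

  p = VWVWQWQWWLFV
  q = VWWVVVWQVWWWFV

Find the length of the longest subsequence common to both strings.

Pick V (p #1, q #1), W (p #2, q #3), V (p #3, q #6), W (p #4, q #7), Q (p #5, q #8), W (p #6, q #10), W (p #8, q #11), W (p #9, q #12), F (p #11, q #13), V (p #12, q #14); all 10 characters appear in both, in order. Since dp[12][14] = 10, nothing longer is possible.

10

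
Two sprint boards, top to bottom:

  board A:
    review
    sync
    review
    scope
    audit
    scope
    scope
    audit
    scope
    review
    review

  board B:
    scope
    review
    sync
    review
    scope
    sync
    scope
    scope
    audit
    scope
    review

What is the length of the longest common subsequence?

One common subsequence of length 9: review (board A #1, board B #2); then sync (board A #2, board B #3); then review (board A #3, board B #4); then scope (board A #4, board B #5); then scope (board A #6, board B #7); then scope (board A #7, board B #8); then audit (board A #8, board B #9); then scope (board A #9, board B #10); then review (board A #11, board B #11), and the DP table's final entry dp[11][11] is also 9, so no common subsequence is longer.

9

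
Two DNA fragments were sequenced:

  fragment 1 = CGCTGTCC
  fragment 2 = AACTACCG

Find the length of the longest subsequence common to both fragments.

Pick C [3,3], then T [4,4], then C [7,6], then C [8,7]; all 4 bases appear in both, in order. dp[8][8] = 4 confirms this is the maximum.

4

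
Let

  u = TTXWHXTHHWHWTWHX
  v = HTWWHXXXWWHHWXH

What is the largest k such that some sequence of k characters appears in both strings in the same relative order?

One common subsequence of length 8: T (u #1, v #2), W (u #4, v #4), H (u #5, v #5), X (u #6, v #8), H (u #8, v #11), H (u #9, v #12), W (u #10, v #13), H (u #15, v #15), and the DP table's final entry dp[16][15] is also 8, so no common subsequence is longer.

8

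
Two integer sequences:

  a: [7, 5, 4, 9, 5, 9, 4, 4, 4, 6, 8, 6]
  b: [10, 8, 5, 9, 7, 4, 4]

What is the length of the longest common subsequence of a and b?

Let dp[i][j] be the LCS length of the first i values of a and the first j values of b. dp[i][j] = dp[i-1][j-1]+1 when the i-th and j-th values match, else max(dp[i-1][j], dp[i][j-1]).
    · 10  8  5  9  7  4  4
 ·  0  0  0  0  0  0  0  0
 7  0  0  0  0  0  1  1  1
 5  0  0  0  1  1  1  1  1
 4  0  0  0  1  1  1  2  2
 9  0  0  0  1  2  2  2  2
 5  0  0  0  1  2  2  2  2
 9  0  0  0  1  2  2  2  2
 4  0  0  0  1  2  2  3  3
 4  0  0  0  1  2  2  3  4
 4  0  0  0  1  2  2  3  4
 6  0  0  0  1  2  2  3  4
 8  0  0  1  1  2  2  3  4
 6  0  0  1  1  2  2  3  4
dp[12][7] = 4. One LCS (by backtracking along matches): 5, 9, 4, 4.

4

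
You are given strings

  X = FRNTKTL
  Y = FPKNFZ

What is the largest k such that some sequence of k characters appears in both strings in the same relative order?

One common subsequence of length 2: F (X #1, Y #1), then N (X #3, Y #4), and the DP table's final entry dp[7][6] is also 2, so no common subsequence is longer.

2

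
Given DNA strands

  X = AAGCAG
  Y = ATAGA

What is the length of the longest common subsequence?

Let dp[i][j] be the LCS length of the first i bases of X and the first j bases of Y. dp[i][j] = dp[i-1][j-1]+1 when the i-th and j-th bases match, else max(dp[i-1][j], dp[i][j-1]).
    ·  A  T  A  G  A
 ·  0  0  0  0  0  0
 A  0  1  1  1  1  1
 A  0  1  1  2  2  2
 G  0  1  1  2  3  3
 C  0  1  1  2  3  3
 A  0  1  1  2  3  4
 G  0  1  1  2  3  4
dp[6][5] = 4. One LCS (by backtracking along matches): AAGA.

4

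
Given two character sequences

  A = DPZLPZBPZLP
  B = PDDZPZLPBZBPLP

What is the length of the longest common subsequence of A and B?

Taking D at A[1]=B[3] → P at A[2]=B[5] → Z at A[3]=B[6] → L at A[4]=B[7] → P at A[5]=B[8] → Z at A[6]=B[10] → B at A[7]=B[11] → P at A[8]=B[12] → L at A[10]=B[13] → P at A[11]=B[14] gives a common subsequence of length 10, and the DP table's final entry dp[11][14] is also 10, so no common subsequence is longer.

10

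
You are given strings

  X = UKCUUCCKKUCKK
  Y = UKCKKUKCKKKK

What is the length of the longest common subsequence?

9

Taking U (X #1, Y #1) → K (X #2, Y #2) → C (X #3, Y #3) → U (X #4, Y #6) → C (X #7, Y #8) → K (X #8, Y #9) → K (X #9, Y #10) → K (X #12, Y #11) → K (X #13, Y #12) gives a common subsequence of length 9. The LCS DP gives dp[13][12] = 9, so this is optimal.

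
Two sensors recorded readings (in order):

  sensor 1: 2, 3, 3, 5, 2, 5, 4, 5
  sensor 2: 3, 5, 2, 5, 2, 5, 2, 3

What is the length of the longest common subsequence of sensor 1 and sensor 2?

Match 3 at sensor 1[3]=sensor 2[1], 5 at sensor 1[4]=sensor 2[2], 2 at sensor 1[5]=sensor 2[3], 5 at sensor 1[6]=sensor 2[4], 5 at sensor 1[8]=sensor 2[6] — 5 values in the same relative order in both, and the DP table's final entry dp[8][8] is also 5, so no common subsequence is longer.

5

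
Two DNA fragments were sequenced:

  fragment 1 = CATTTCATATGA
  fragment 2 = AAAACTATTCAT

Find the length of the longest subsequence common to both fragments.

Match C at fragment 1[1]=fragment 2[5]; then A at fragment 1[2]=fragment 2[7]; then T at fragment 1[4]=fragment 2[8]; then T at fragment 1[5]=fragment 2[9]; then C at fragment 1[6]=fragment 2[10]; then A at fragment 1[9]=fragment 2[11]; then T at fragment 1[10]=fragment 2[12] — 7 bases in the same relative order in both. dp[12][12] = 7 confirms this is the maximum.

7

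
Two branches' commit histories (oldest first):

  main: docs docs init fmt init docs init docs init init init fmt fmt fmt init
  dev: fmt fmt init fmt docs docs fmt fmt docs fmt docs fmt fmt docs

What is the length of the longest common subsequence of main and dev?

Match docs (main #1, dev #5) → docs (main #2, dev #6) → fmt (main #4, dev #8) → docs (main #6, dev #9) → docs (main #8, dev #11) → fmt (main #12, dev #12) → fmt (main #13, dev #13) — 7 commits in the same relative order in both, and the DP table's final entry dp[15][14] is also 7, so no common subsequence is longer.

7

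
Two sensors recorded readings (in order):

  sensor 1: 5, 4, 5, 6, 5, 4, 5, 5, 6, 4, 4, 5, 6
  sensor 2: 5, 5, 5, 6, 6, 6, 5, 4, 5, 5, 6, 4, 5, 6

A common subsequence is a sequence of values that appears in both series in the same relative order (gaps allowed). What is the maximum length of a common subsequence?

Taking 5 (sensor 1 #1, sensor 2 #2); then 5 (sensor 1 #3, sensor 2 #3); then 6 (sensor 1 #4, sensor 2 #6); then 5 (sensor 1 #5, sensor 2 #7); then 4 (sensor 1 #6, sensor 2 #8); then 5 (sensor 1 #7, sensor 2 #9); then 5 (sensor 1 #8, sensor 2 #10); then 6 (sensor 1 #9, sensor 2 #11); then 4 (sensor 1 #11, sensor 2 #12); then 5 (sensor 1 #12, sensor 2 #13); then 6 (sensor 1 #13, sensor 2 #14) gives a common subsequence of length 11. The LCS DP gives dp[13][14] = 11, so this is optimal.

11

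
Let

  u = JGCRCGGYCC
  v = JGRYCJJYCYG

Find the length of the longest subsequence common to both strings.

6

Pick J [1,1] → G [2,2] → R [4,3] → C [5,5] → Y [8,8] → C [9,9]; all 6 characters appear in both, in order. The LCS DP gives dp[10][11] = 6, so this is optimal.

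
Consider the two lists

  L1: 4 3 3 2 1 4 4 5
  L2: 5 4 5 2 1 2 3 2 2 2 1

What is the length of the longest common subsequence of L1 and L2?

4

One common subsequence of length 4: 4 at L1[1]=L2[2], 3 at L1[2]=L2[7], 2 at L1[4]=L2[10], 1 at L1[5]=L2[11]. The LCS DP gives dp[8][11] = 4, so this is optimal.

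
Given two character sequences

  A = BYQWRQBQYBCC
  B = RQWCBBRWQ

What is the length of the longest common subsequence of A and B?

4

Match Q [3,2] → W [4,3] → R [5,7] → Q [8,9] — 4 characters in the same relative order in both. dp[12][9] = 4 confirms this is the maximum.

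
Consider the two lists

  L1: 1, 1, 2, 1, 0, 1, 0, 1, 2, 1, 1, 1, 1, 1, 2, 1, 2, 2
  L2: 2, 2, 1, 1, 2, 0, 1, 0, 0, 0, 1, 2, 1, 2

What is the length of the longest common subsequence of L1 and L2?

Match 1 (L1 #1, L2 #3), 1 (L1 #2, L2 #4), 2 (L1 #3, L2 #5), 1 (L1 #4, L2 #7), 0 (L1 #5, L2 #9), 0 (L1 #7, L2 #10), 1 (L1 #14, L2 #11), 2 (L1 #15, L2 #12), 1 (L1 #16, L2 #13), 2 (L1 #18, L2 #14) — 10 values in the same relative order in both. Since dp[18][14] = 10, nothing longer is possible.

10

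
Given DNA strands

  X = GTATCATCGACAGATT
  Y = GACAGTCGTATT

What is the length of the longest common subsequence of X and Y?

10

Match G [1,1], A [3,2], C [5,3], A [6,4], T [7,6], C [8,7], G [9,8], A [14,10], T [15,11], T [16,12] — 10 bases in the same relative order in both. The LCS DP gives dp[16][12] = 10, so this is optimal.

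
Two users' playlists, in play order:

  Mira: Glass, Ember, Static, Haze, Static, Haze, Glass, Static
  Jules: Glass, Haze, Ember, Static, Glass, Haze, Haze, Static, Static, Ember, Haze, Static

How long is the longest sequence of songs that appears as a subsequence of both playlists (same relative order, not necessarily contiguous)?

Match Glass at Mira[1]=Jules[1], then Ember at Mira[2]=Jules[3], then Static at Mira[3]=Jules[4], then Haze at Mira[4]=Jules[7], then Static at Mira[5]=Jules[9], then Haze at Mira[6]=Jules[11], then Static at Mira[8]=Jules[12] — 7 songs in the same relative order in both, and the DP table's final entry dp[8][12] is also 7, so no common subsequence is longer.

7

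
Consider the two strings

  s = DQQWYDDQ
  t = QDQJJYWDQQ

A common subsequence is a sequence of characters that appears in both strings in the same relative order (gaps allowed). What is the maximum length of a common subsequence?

Taking D [1,2]; then Q [2,3]; then W [4,7]; then D [6,8]; then Q [8,10] gives a common subsequence of length 5, and the DP table's final entry dp[8][10] is also 5, so no common subsequence is longer.

5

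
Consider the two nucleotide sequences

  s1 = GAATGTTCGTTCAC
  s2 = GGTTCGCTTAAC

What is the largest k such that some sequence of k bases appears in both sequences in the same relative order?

10

Match G at s1[1]=s2[1] → G at s1[5]=s2[2] → T at s1[6]=s2[3] → T at s1[7]=s2[4] → C at s1[8]=s2[5] → G at s1[9]=s2[6] → T at s1[10]=s2[8] → T at s1[11]=s2[9] → A at s1[13]=s2[11] → C at s1[14]=s2[12] — 10 bases in the same relative order in both. dp[14][12] = 10 confirms this is the maximum.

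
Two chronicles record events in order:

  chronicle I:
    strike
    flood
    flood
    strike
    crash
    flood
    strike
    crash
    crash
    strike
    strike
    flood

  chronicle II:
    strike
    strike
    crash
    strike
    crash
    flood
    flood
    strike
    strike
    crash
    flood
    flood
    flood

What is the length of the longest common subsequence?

8

Pick strike (chronicle I #1, chronicle II #1); then strike (chronicle I #4, chronicle II #2); then crash (chronicle I #5, chronicle II #3); then strike (chronicle I #7, chronicle II #4); then crash (chronicle I #8, chronicle II #5); then strike (chronicle I #10, chronicle II #8); then strike (chronicle I #11, chronicle II #9); then flood (chronicle I #12, chronicle II #13); all 8 events appear in both, in order. The LCS DP gives dp[12][13] = 8, so this is optimal.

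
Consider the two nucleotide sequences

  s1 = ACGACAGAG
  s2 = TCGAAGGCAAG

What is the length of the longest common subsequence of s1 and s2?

7

Let dp[i][j] be the LCS length of the first i bases of s1 and the first j bases of s2. dp[i][j] = dp[i-1][j-1]+1 when the i-th and j-th bases match, else max(dp[i-1][j], dp[i][j-1]).
    ·  T  C  G  A  A  G  G  C  A  A  G
 ·  0  0  0  0  0  0  0  0  0  0  0  0
 A  0  0  0  0  1  1  1  1  1  1  1  1
 C  0  0  1  1  1  1  1  1  2  2  2  2
 G  0  0  1  2  2  2  2  2  2  2  2  3
 A  0  0  1  2  3  3  3  3  3  3  3  3
 C  0  0  1  2  3  3  3  3  4  4  4  4
 A  0  0  1  2  3  4  4  4  4  5  5  5
 G  0  0  1  2  3  4  5  5  5  5  5  6
 A  0  0  1  2  3  4  5  5  5  6  6  6
 G  0  0  1  2  3  4  5  6  6  6  6  7
dp[9][11] = 7. One LCS (by backtracking along matches): CGACAAG.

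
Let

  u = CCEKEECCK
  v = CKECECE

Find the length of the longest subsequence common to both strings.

5

Taking C [2,1], K [4,2], E [5,3], E [6,5], C [7,6] gives a common subsequence of length 5. Since dp[9][7] = 5, nothing longer is possible.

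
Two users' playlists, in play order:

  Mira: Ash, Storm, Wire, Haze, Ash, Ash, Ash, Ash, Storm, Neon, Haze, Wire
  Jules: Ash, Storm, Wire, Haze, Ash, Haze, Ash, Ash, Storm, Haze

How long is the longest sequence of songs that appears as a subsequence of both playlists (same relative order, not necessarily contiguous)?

9

Pick Ash [1,1], then Storm [2,2], then Wire [3,3], then Haze [4,4], then Ash [5,5], then Ash [7,7], then Ash [8,8], then Storm [9,9], then Haze [11,10]; all 9 songs appear in both, in order, and the DP table's final entry dp[12][10] is also 9, so no common subsequence is longer.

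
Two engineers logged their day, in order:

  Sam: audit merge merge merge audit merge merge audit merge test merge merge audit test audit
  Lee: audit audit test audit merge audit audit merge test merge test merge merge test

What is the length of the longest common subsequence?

9

One common subsequence of length 9: audit at Sam[1]=Lee[4], merge at Sam[2]=Lee[5], audit at Sam[5]=Lee[7], merge at Sam[6]=Lee[8], merge at Sam[9]=Lee[10], test at Sam[10]=Lee[11], merge at Sam[11]=Lee[12], merge at Sam[12]=Lee[13], test at Sam[14]=Lee[14], and the DP table's final entry dp[15][14] is also 9, so no common subsequence is longer.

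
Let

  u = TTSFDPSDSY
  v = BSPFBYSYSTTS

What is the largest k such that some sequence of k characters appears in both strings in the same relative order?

4

Let dp[i][j] be the LCS length of the first i characters of u and the first j characters of v. dp[i][j] = dp[i-1][j-1]+1 when the i-th and j-th characters match, else max(dp[i-1][j], dp[i][j-1]).
    ·  B  S  P  F  B  Y  S  Y  S  T  T  S
 ·  0  0  0  0  0  0  0  0  0  0  0  0  0
 T  0  0  0  0  0  0  0  0  0  0  1  1  1
 T  0  0  0  0  0  0  0  0  0  0  1  2  2
 S  0  0  1  1  1  1  1  1  1  1  1  2  3
 F  0  0  1  1  2  2  2  2  2  2  2  2  3
 D  0  0  1  1  2  2  2  2  2  2  2  2  3
 P  0  0  1  2  2  2  2  2  2  2  2  2  3
 S  0  0  1  2  2  2  2  3  3  3  3  3  3
 D  0  0  1  2  2  2  2  3  3  3  3  3  3
 S  0  0  1  2  2  2  2  3  3  4  4  4  4
 Y  0  0  1  2  2  2  3  3  4  4  4  4  4
dp[10][12] = 4. One LCS (by backtracking along matches): SFSS.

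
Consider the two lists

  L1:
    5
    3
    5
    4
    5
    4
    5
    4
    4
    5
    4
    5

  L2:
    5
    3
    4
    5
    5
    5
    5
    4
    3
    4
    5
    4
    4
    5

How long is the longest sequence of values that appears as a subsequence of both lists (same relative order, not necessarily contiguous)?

Match 5 (L1 #1, L2 #1) → 3 (L1 #2, L2 #2) → 5 (L1 #3, L2 #5) → 5 (L1 #5, L2 #6) → 5 (L1 #7, L2 #7) → 4 (L1 #8, L2 #8) → 4 (L1 #9, L2 #10) → 5 (L1 #10, L2 #11) → 4 (L1 #11, L2 #13) → 5 (L1 #12, L2 #14) — 10 values in the same relative order in both. Since dp[12][14] = 10, nothing longer is possible.

10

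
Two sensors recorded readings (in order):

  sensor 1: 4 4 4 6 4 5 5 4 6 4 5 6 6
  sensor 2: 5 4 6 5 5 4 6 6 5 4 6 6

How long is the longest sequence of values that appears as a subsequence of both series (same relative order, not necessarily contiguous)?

One common subsequence of length 9: 4 at sensor 1[3]=sensor 2[2] → 6 at sensor 1[4]=sensor 2[3] → 5 at sensor 1[6]=sensor 2[4] → 5 at sensor 1[7]=sensor 2[5] → 4 at sensor 1[8]=sensor 2[6] → 6 at sensor 1[9]=sensor 2[8] → 4 at sensor 1[10]=sensor 2[10] → 6 at sensor 1[12]=sensor 2[11] → 6 at sensor 1[13]=sensor 2[12], and the DP table's final entry dp[13][12] is also 9, so no common subsequence is longer.

9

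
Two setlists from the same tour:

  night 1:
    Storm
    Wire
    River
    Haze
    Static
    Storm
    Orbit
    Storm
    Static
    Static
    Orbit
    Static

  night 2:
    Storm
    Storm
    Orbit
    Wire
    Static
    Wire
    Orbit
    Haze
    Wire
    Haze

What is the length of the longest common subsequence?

5

Pick Storm (night 1 #1, night 2 #1); then Storm (night 1 #6, night 2 #2); then Orbit (night 1 #7, night 2 #3); then Static (night 1 #9, night 2 #5); then Orbit (night 1 #11, night 2 #7); all 5 songs appear in both, in order. Since dp[12][10] = 5, nothing longer is possible.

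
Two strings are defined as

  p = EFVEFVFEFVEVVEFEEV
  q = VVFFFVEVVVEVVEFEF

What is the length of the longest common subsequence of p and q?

11

One common subsequence of length 11: F at p[2]=q[5]; then V at p[3]=q[6]; then E at p[4]=q[7]; then V at p[6]=q[9]; then V at p[10]=q[10]; then E at p[11]=q[11]; then V at p[12]=q[12]; then V at p[13]=q[13]; then E at p[14]=q[14]; then F at p[15]=q[15]; then E at p[16]=q[16]. dp[18][17] = 11 confirms this is the maximum.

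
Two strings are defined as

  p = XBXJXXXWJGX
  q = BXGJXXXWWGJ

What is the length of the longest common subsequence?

8

Match B (p #2, q #1), X (p #3, q #2), J (p #4, q #4), X (p #5, q #5), X (p #6, q #6), X (p #7, q #7), W (p #8, q #9), J (p #9, q #11) — 8 characters in the same relative order in both. dp[11][11] = 8 confirms this is the maximum.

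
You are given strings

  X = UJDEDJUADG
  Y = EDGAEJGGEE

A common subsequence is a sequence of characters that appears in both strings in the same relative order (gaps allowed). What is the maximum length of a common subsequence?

4

Taking D (X #3, Y #2), E (X #4, Y #5), J (X #6, Y #6), G (X #10, Y #8) gives a common subsequence of length 4. The LCS DP gives dp[10][10] = 4, so this is optimal.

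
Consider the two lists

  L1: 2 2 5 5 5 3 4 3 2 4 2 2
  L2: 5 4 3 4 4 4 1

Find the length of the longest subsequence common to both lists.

4

Match 5 at L1[3]=L2[1], 3 at L1[6]=L2[3], 4 at L1[7]=L2[5], 4 at L1[10]=L2[6] — 4 values in the same relative order in both, and the DP table's final entry dp[12][7] is also 4, so no common subsequence is longer.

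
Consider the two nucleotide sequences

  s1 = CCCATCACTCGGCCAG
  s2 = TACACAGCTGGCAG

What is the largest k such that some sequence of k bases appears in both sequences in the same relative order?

Taking C (s1 #3, s2 #3), A (s1 #4, s2 #4), C (s1 #6, s2 #5), A (s1 #7, s2 #6), C (s1 #8, s2 #8), T (s1 #9, s2 #9), G (s1 #11, s2 #10), G (s1 #12, s2 #11), C (s1 #14, s2 #12), A (s1 #15, s2 #13), G (s1 #16, s2 #14) gives a common subsequence of length 11. The LCS DP gives dp[16][14] = 11, so this is optimal.

11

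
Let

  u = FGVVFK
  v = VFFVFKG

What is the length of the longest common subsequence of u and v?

Match F at u[1]=v[3] → V at u[4]=v[4] → F at u[5]=v[5] → K at u[6]=v[6] — 4 characters in the same relative order in both. The LCS DP gives dp[6][7] = 4, so this is optimal.

4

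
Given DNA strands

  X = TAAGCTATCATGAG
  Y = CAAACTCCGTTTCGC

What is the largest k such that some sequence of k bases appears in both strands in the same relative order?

7

Taking A [2,3] → A [3,4] → G [4,9] → T [6,11] → T [8,12] → C [9,13] → G [12,14] gives a common subsequence of length 7. Since dp[14][15] = 7, nothing longer is possible.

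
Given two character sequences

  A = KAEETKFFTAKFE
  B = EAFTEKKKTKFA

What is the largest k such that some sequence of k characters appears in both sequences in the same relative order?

One common subsequence of length 6: A (A #2, B #2), E (A #3, B #5), T (A #5, B #9), K (A #6, B #10), F (A #8, B #11), A (A #10, B #12). dp[13][12] = 6 confirms this is the maximum.

6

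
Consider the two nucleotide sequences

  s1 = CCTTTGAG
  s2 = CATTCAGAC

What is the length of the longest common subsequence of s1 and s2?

Taking C at s1[1]=s2[1]; then T at s1[3]=s2[3]; then T at s1[4]=s2[4]; then G at s1[6]=s2[7]; then A at s1[7]=s2[8] gives a common subsequence of length 5, and the DP table's final entry dp[8][9] is also 5, so no common subsequence is longer.

5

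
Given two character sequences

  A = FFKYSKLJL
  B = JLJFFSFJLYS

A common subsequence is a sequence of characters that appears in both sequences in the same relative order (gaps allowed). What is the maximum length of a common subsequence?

5

Let dp[i][j] be the LCS length of the first i characters of A and the first j characters of B. dp[i][j] = dp[i-1][j-1]+1 when the i-th and j-th characters match, else max(dp[i-1][j], dp[i][j-1]).
    ·  J  L  J  F  F  S  F  J  L  Y  S
 ·  0  0  0  0  0  0  0  0  0  0  0  0
 F  0  0  0  0  1  1  1  1  1  1  1  1
 F  0  0  0  0  1  2  2  2  2  2  2  2
 K  0  0  0  0  1  2  2  2  2  2  2  2
 Y  0  0  0  0  1  2  2  2  2  2  3  3
 S  0  0  0  0  1  2  3  3  3  3  3  4
 K  0  0  0  0  1  2  3  3  3  3  3  4
 L  0  0  1  1  1  2  3  3  3  4  4  4
 J  0  1  1  2  2  2  3  3  4  4  4  4
 L  0  1  2  2  2  2  3  3  4  5  5  5
dp[9][11] = 5. One LCS (by backtracking along matches): FFSJL.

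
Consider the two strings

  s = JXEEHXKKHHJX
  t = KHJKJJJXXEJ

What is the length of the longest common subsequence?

4

Match J [1,7]; then X [2,9]; then E [4,10]; then J [11,11] — 4 characters in the same relative order in both. The LCS DP gives dp[12][11] = 4, so this is optimal.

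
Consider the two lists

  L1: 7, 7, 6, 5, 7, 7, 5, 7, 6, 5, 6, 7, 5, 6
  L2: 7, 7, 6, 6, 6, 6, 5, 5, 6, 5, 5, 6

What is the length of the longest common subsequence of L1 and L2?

One common subsequence of length 9: 7 (L1 #1, L2 #1), then 7 (L1 #2, L2 #2), then 6 (L1 #3, L2 #6), then 5 (L1 #4, L2 #7), then 5 (L1 #7, L2 #8), then 6 (L1 #9, L2 #9), then 5 (L1 #10, L2 #10), then 5 (L1 #13, L2 #11), then 6 (L1 #14, L2 #12). Since dp[14][12] = 9, nothing longer is possible.

9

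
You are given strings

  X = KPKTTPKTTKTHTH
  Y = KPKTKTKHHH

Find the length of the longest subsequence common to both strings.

9

Let dp[i][j] be the LCS length of the first i characters of X and the first j characters of Y. dp[i][j] = dp[i-1][j-1]+1 when the i-th and j-th characters match, else max(dp[i-1][j], dp[i][j-1]).
    ·  K  P  K  T  K  T  K  H  H  H
 ·  0  0  0  0  0  0  0  0  0  0  0
 K  0  1  1  1  1  1  1  1  1  1  1
 P  0  1  2  2  2  2  2  2  2  2  2
 K  0  1  2  3  3  3  3  3  3  3  3
 T  0  1  2  3  4  4  4  4  4  4  4
 T  0  1  2  3  4  4  5  5  5  5  5
 P  0  1  2  3  4  4  5  5  5  5  5
 K  0  1  2  3  4  5  5  6  6  6  6
 T  0  1  2  3  4  5  6  6  6  6  6
 T  0  1  2  3  4  5  6  6  6  6  6
 K  0  1  2  3  4  5  6  7  7  7  7
 T  0  1  2  3  4  5  6  7  7  7  7
 H  0  1  2  3  4  5  6  7  8  8  8
 T  0  1  2  3  4  5  6  7  8  8  8
 H  0  1  2  3  4  5  6  7  8  9  9
dp[14][10] = 9. One LCS (by backtracking along matches): KPKTKTKHH.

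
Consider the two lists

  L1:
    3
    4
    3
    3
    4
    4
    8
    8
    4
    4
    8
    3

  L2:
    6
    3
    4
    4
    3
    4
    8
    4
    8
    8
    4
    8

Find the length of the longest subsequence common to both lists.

Let dp[i][j] be the LCS length of the first i values of L1 and the first j values of L2. dp[i][j] = dp[i-1][j-1]+1 when the i-th and j-th values match, else max(dp[i-1][j], dp[i][j-1]).
    ·  6  3  4  4  3  4  8  4  8  8  4  8
 ·  0  0  0  0  0  0  0  0  0  0  0  0  0
 3  0  0  1  1  1  1  1  1  1  1  1  1  1
 4  0  0  1  2  2  2  2  2  2  2  2  2  2
 3  0  0  1  2  2  3  3  3  3  3  3  3  3
 3  0  0  1  2  2  3  3  3  3  3  3  3  3
 4  0  0  1  2  3  3  4  4  4  4  4  4  4
 4  0  0  1  2  3  3  4  4  5  5  5  5  5
 8  0  0  1  2  3  3  4  5  5  6  6  6  6
 8  0  0  1  2  3  3  4  5  5  6  7  7  7
 4  0  0  1  2  3  3  4  5  6  6  7  8  8
 4  0  0  1  2  3  3  4  5  6  6  7  8  8
 8  0  0  1  2  3  3  4  5  6  7  7  8  9
 3  0  0  1  2  3  4  4  5  6  7  7  8  9
dp[12][12] = 9. One LCS (by backtracking along matches): 3, 4, 3, 4, 4, 8, 8, 4, 8.

9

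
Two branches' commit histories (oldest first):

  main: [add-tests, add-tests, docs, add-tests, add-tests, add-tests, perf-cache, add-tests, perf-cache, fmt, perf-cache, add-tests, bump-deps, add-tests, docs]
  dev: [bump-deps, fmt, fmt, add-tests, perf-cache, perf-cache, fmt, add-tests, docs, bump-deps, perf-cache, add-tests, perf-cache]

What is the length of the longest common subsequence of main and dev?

7

One common subsequence of length 7: add-tests (main #6, dev #4), perf-cache (main #7, dev #5), perf-cache (main #9, dev #6), fmt (main #10, dev #7), add-tests (main #12, dev #8), bump-deps (main #13, dev #10), add-tests (main #14, dev #12). dp[15][13] = 7 confirms this is the maximum.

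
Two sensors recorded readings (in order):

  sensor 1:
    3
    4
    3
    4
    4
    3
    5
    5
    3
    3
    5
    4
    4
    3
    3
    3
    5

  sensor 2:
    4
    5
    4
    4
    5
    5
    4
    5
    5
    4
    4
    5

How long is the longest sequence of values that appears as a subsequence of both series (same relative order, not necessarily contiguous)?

Match 4 (sensor 1 #2, sensor 2 #1), then 4 (sensor 1 #4, sensor 2 #3), then 4 (sensor 1 #5, sensor 2 #4), then 5 (sensor 1 #7, sensor 2 #6), then 5 (sensor 1 #8, sensor 2 #8), then 5 (sensor 1 #11, sensor 2 #9), then 4 (sensor 1 #12, sensor 2 #10), then 4 (sensor 1 #13, sensor 2 #11), then 5 (sensor 1 #17, sensor 2 #12) — 9 values in the same relative order in both. dp[17][12] = 9 confirms this is the maximum.

9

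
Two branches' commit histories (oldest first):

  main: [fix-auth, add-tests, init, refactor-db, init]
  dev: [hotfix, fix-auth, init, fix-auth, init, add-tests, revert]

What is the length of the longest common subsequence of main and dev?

3

Pick fix-auth [1,2], init [3,3], init [5,5]; all 3 commits appear in both, in order. Since dp[5][7] = 3, nothing longer is possible.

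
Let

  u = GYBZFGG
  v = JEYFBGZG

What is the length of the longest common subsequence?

4

Let dp[i][j] be the LCS length of the first i characters of u and the first j characters of v. dp[i][j] = dp[i-1][j-1]+1 when the i-th and j-th characters match, else max(dp[i-1][j], dp[i][j-1]).
    ·  J  E  Y  F  B  G  Z  G
 ·  0  0  0  0  0  0  0  0  0
 G  0  0  0  0  0  0  1  1  1
 Y  0  0  0  1  1  1  1  1  1
 B  0  0  0  1  1  2  2  2  2
 Z  0  0  0  1  1  2  2  3  3
 F  0  0  0  1  2  2  2  3  3
 G  0  0  0  1  2  2  3  3  4
 G  0  0  0  1  2  2  3  3  4
dp[7][8] = 4. One LCS (by backtracking along matches): YBZG.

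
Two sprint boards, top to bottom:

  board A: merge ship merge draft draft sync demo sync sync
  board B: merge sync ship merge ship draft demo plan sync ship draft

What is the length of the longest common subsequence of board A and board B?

Match merge at board A[1]=board B[1], then ship at board A[2]=board B[3], then merge at board A[3]=board B[4], then draft at board A[5]=board B[6], then demo at board A[7]=board B[7], then sync at board A[8]=board B[9] — 6 tasks in the same relative order in both. The LCS DP gives dp[9][11] = 6, so this is optimal.

6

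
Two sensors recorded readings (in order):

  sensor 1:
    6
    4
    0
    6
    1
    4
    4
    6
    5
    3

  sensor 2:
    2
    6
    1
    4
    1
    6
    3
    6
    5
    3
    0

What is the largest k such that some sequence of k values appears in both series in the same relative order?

6

Let dp[i][j] be the LCS length of the first i values of sensor 1 and the first j values of sensor 2. dp[i][j] = dp[i-1][j-1]+1 when the i-th and j-th values match, else max(dp[i-1][j], dp[i][j-1]).
    ·  2  6  1  4  1  6  3  6  5  3  0
 ·  0  0  0  0  0  0  0  0  0  0  0  0
 6  0  0  1  1  1  1  1  1  1  1  1  1
 4  0  0  1  1  2  2  2  2  2  2  2  2
 0  0  0  1  1  2  2  2  2  2  2  2  3
 6  0  0  1  1  2  2  3  3  3  3  3  3
 1  0  0  1  2  2  3  3  3  3  3  3  3
 4  0  0  1  2  3  3  3  3  3  3  3  3
 4  0  0  1  2  3  3  3  3  3  3  3  3
 6  0  0  1  2  3  3  4  4  4  4  4  4
 5  0  0  1  2  3  3  4  4  4  5  5  5
 3  0  0  1  2  3  3  4  5  5  5  6  6
dp[10][11] = 6. One LCS (by backtracking along matches): 6, 4, 6, 6, 5, 3.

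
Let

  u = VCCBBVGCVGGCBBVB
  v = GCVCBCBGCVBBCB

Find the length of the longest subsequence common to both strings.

10

Pick V (u #1, v #3) → C (u #2, v #4) → C (u #3, v #6) → B (u #5, v #7) → G (u #7, v #8) → C (u #8, v #9) → V (u #9, v #10) → B (u #13, v #11) → B (u #14, v #12) → B (u #16, v #14); all 10 characters appear in both, in order. dp[16][14] = 10 confirms this is the maximum.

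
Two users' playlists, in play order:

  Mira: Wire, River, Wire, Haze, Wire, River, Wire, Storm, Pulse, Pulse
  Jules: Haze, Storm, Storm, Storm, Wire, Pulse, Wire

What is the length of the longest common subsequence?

Match Haze [4,1] → Wire [5,5] → Wire [7,7] — 3 songs in the same relative order in both. The LCS DP gives dp[10][7] = 3, so this is optimal.

3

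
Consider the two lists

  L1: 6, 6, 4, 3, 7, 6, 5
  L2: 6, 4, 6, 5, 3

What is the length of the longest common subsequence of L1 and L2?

4

Taking 6 [2,1], 4 [3,2], 6 [6,3], 5 [7,4] gives a common subsequence of length 4. dp[7][5] = 4 confirms this is the maximum.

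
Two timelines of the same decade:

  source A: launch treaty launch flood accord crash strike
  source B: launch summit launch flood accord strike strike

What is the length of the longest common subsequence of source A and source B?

5

Match launch at source A[1]=source B[1], then launch at source A[3]=source B[3], then flood at source A[4]=source B[4], then accord at source A[5]=source B[5], then strike at source A[7]=source B[7] — 5 events in the same relative order in both. dp[7][7] = 5 confirms this is the maximum.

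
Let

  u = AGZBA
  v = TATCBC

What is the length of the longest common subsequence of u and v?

2

Let dp[i][j] be the LCS length of the first i characters of u and the first j characters of v. dp[i][j] = dp[i-1][j-1]+1 when the i-th and j-th characters match, else max(dp[i-1][j], dp[i][j-1]).
    ·  T  A  T  C  B  C
 ·  0  0  0  0  0  0  0
 A  0  0  1  1  1  1  1
 G  0  0  1  1  1  1  1
 Z  0  0  1  1  1  1  1
 B  0  0  1  1  1  2  2
 A  0  0  1  1  1  2  2
dp[5][6] = 2. One LCS (by backtracking along matches): AB.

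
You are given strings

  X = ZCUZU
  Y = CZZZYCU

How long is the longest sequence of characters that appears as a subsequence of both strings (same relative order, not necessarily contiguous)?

Let dp[i][j] be the LCS length of the first i characters of X and the first j characters of Y. dp[i][j] = dp[i-1][j-1]+1 when the i-th and j-th characters match, else max(dp[i-1][j], dp[i][j-1]).
    ·  C  Z  Z  Z  Y  C  U
 ·  0  0  0  0  0  0  0  0
 Z  0  0  1  1  1  1  1  1
 C  0  1  1  1  1  1  2  2
 U  0  1  1  1  1  1  2  3
 Z  0  1  2  2  2  2  2  3
 U  0  1  2  2  2  2  2  3
dp[5][7] = 3. One LCS (by backtracking along matches): ZCU.

3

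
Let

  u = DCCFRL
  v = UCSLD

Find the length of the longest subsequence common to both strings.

2

Taking C [2,2], then L [6,4] gives a common subsequence of length 2. Since dp[6][5] = 2, nothing longer is possible.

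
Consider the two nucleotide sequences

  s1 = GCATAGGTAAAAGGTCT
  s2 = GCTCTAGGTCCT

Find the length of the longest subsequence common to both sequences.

10

Match G [1,1] → C [2,2] → T [4,3] → T [8,5] → A [12,6] → G [13,7] → G [14,8] → T [15,9] → C [16,11] → T [17,12] — 10 bases in the same relative order in both. dp[17][12] = 10 confirms this is the maximum.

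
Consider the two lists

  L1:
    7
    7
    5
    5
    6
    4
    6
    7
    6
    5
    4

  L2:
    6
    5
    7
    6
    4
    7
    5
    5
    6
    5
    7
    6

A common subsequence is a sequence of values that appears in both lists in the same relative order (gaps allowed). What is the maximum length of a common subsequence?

7

Match 7 at L1[1]=L2[3]; then 7 at L1[2]=L2[6]; then 5 at L1[3]=L2[7]; then 5 at L1[4]=L2[8]; then 6 at L1[5]=L2[9]; then 7 at L1[8]=L2[11]; then 6 at L1[9]=L2[12] — 7 values in the same relative order in both. dp[11][12] = 7 confirms this is the maximum.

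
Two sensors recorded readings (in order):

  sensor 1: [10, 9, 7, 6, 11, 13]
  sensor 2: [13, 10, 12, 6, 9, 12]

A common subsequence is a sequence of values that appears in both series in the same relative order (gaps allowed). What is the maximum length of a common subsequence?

2

Pick 10 (sensor 1 #1, sensor 2 #2), then 9 (sensor 1 #2, sensor 2 #5); all 2 values appear in both, in order. The LCS DP gives dp[6][6] = 2, so this is optimal.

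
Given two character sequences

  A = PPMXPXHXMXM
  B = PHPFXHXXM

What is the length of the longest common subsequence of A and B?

Match P at A[1]=B[1], then P at A[2]=B[3], then X at A[6]=B[5], then H at A[7]=B[6], then X at A[8]=B[7], then X at A[10]=B[8], then M at A[11]=B[9] — 7 characters in the same relative order in both, and the DP table's final entry dp[11][9] is also 7, so no common subsequence is longer.

7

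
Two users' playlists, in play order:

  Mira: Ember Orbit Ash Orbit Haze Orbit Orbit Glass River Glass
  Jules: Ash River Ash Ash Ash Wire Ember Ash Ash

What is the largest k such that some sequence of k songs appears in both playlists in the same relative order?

Match Ember [1,7]; then Ash [3,9] — 2 songs in the same relative order in both. dp[10][9] = 2 confirms this is the maximum.

2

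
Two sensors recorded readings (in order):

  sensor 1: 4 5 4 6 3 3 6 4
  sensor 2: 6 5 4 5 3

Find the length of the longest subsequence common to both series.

Pick 4 at sensor 1[1]=sensor 2[3], 5 at sensor 1[2]=sensor 2[4], 3 at sensor 1[6]=sensor 2[5]; all 3 values appear in both, in order. dp[8][5] = 3 confirms this is the maximum.

3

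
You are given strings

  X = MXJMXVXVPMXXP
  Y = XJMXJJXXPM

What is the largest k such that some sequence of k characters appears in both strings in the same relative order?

Let dp[i][j] be the LCS length of the first i characters of X and the first j characters of Y. dp[i][j] = dp[i-1][j-1]+1 when the i-th and j-th characters match, else max(dp[i-1][j], dp[i][j-1]).
    ·  X  J  M  X  J  J  X  X  P  M
 ·  0  0  0  0  0  0  0  0  0  0  0
 M  0  0  0  1  1  1  1  1  1  1  1
 X  0  1  1  1  2  2  2  2  2  2  2
 J  0  1  2  2  2  3  3  3  3  3  3
 M  0  1  2  3  3  3  3  3  3  3  4
 X  0  1  2  3  4  4  4  4  4  4  4
 V  0  1  2  3  4  4  4  4  4  4  4
 X  0  1  2  3  4  4  4  5  5  5  5
 V  0  1  2  3  4  4  4  5  5  5  5
 P  0  1  2  3  4  4  4  5  5  6  6
 M  0  1  2  3  4  4  4  5  5  6  7
 X  0  1  2  3  4  4  4  5  6  6  7
 X  0  1  2  3  4  4  4  5  6  6  7
 P  0  1  2  3  4  4  4  5  6  7  7
dp[13][10] = 7. One LCS (by backtracking along matches): MXJXXPM.

7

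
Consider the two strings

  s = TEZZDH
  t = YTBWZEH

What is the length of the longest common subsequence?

Match T at s[1]=t[2] → E at s[2]=t[6] → H at s[6]=t[7] — 3 characters in the same relative order in both. dp[6][7] = 3 confirms this is the maximum.

3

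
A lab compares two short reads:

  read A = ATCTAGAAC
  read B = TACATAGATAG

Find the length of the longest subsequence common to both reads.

7

Let dp[i][j] be the LCS length of the first i bases of read A and the first j bases of read B. dp[i][j] = dp[i-1][j-1]+1 when the i-th and j-th bases match, else max(dp[i-1][j], dp[i][j-1]).
    ·  T  A  C  A  T  A  G  A  T  A  G
 ·  0  0  0  0  0  0  0  0  0  0  0  0
 A  0  0  1  1  1  1  1  1  1  1  1  1
 T  0  1  1  1  1  2  2  2  2  2  2  2
 C  0  1  1  2  2  2  2  2  2  2  2  2
 T  0  1  1  2  2  3  3  3  3  3  3  3
 A  0  1  2  2  3  3  4  4  4  4  4  4
 G  0  1  2  2  3  3  4  5  5  5  5  5
 A  0  1  2  2  3  3  4  5  6  6  6  6
 A  0  1  2  2  3  3  4  5  6  6  7  7
 C  0  1  2  3  3  3  4  5  6  6  7  7
dp[9][11] = 7. One LCS (by backtracking along matches): ACTAGAA.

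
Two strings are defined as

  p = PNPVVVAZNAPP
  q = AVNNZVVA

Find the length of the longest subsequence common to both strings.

4

Pick N at p[2]=q[4], V at p[5]=q[6], V at p[6]=q[7], A at p[10]=q[8]; all 4 characters appear in both, in order. Since dp[12][8] = 4, nothing longer is possible.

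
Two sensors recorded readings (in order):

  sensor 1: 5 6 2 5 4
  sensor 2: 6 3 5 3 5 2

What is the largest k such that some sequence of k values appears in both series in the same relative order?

2

Let dp[i][j] be the LCS length of the first i values of sensor 1 and the first j values of sensor 2. dp[i][j] = dp[i-1][j-1]+1 when the i-th and j-th values match, else max(dp[i-1][j], dp[i][j-1]).
    ·  6  3  5  3  5  2
 ·  0  0  0  0  0  0  0
 5  0  0  0  1  1  1  1
 6  0  1  1  1  1  1  1
 2  0  1  1  1  1  1  2
 5  0  1  1  2  2  2  2
 4  0  1  1  2  2  2  2
dp[5][6] = 2. One LCS (by backtracking along matches): 5, 2.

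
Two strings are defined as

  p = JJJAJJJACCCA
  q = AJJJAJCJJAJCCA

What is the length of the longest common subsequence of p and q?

Taking J at p[1]=q[2]; then J at p[2]=q[3]; then J at p[3]=q[4]; then A at p[4]=q[5]; then J at p[5]=q[6]; then J at p[6]=q[8]; then J at p[7]=q[9]; then A at p[8]=q[10]; then C at p[10]=q[12]; then C at p[11]=q[13]; then A at p[12]=q[14] gives a common subsequence of length 11. Since dp[12][14] = 11, nothing longer is possible.

11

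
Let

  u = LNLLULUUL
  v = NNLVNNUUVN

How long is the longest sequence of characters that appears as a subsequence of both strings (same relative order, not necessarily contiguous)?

4

Taking L (u #1, v #3), then N (u #2, v #6), then U (u #5, v #7), then U (u #7, v #8) gives a common subsequence of length 4. Since dp[9][10] = 4, nothing longer is possible.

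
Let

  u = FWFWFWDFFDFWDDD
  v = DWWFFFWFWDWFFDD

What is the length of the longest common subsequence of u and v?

10

Pick F [1,5]; then F [3,6]; then W [4,7]; then F [5,8]; then W [6,9]; then D [7,10]; then F [9,12]; then F [11,13]; then D [14,14]; then D [15,15]; all 10 characters appear in both, in order, and the DP table's final entry dp[15][15] is also 10, so no common subsequence is longer.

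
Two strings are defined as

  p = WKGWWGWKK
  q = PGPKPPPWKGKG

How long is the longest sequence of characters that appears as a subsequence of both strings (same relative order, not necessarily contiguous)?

One common subsequence of length 4: W (p #1, q #8); then K (p #2, q #9); then G (p #3, q #10); then G (p #6, q #12). Since dp[9][12] = 4, nothing longer is possible.

4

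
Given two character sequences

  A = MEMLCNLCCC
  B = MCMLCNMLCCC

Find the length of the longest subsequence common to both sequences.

9

Let dp[i][j] be the LCS length of the first i characters of A and the first j characters of B. dp[i][j] = dp[i-1][j-1]+1 when the i-th and j-th characters match, else max(dp[i-1][j], dp[i][j-1]).
    ·  M  C  M  L  C  N  M  L  C  C  C
 ·  0  0  0  0  0  0  0  0  0  0  0  0
 M  0  1  1  1  1  1  1  1  1  1  1  1
 E  0  1  1  1  1  1  1  1  1  1  1  1
 M  0  1  1  2  2  2  2  2  2  2  2  2
 L  0  1  1  2  3  3  3  3  3  3  3  3
 C  0  1  2  2  3  4  4  4  4  4  4  4
 N  0  1  2  2  3  4  5  5  5  5  5  5
 L  0  1  2  2  3  4  5  5  6  6  6  6
 C  0  1  2  2  3  4  5  5  6  7  7  7
 C  0  1  2  2  3  4  5  5  6  7  8  8
 C  0  1  2  2  3  4  5  5  6  7  8  9
dp[10][11] = 9. One LCS (by backtracking along matches): MMLCNLCCC.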